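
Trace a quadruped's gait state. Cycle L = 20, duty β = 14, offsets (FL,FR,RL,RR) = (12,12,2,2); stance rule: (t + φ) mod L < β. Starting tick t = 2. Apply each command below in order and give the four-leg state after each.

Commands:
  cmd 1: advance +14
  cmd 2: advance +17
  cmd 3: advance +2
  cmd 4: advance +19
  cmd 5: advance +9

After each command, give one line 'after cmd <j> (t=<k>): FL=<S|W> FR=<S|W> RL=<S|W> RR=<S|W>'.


after cmd 1 (t=16): FL=S FR=S RL=W RR=W
after cmd 2 (t=33): FL=S FR=S RL=W RR=W
after cmd 3 (t=35): FL=S FR=S RL=W RR=W
after cmd 4 (t=54): FL=S FR=S RL=W RR=W
after cmd 5 (t=63): FL=W FR=W RL=S RR=S

start t=2: FL=W FR=W RL=S RR=S
cmd 1: advance +14 → t=16, phase=(8,8,18,18) → FL=S FR=S RL=W RR=W
cmd 2: advance +17 → t=33, phase=(5,5,15,15) → FL=S FR=S RL=W RR=W
cmd 3: advance +2 → t=35, phase=(7,7,17,17) → FL=S FR=S RL=W RR=W
cmd 4: advance +19 → t=54, phase=(6,6,16,16) → FL=S FR=S RL=W RR=W
cmd 5: advance +9 → t=63, phase=(15,15,5,5) → FL=W FR=W RL=S RR=S


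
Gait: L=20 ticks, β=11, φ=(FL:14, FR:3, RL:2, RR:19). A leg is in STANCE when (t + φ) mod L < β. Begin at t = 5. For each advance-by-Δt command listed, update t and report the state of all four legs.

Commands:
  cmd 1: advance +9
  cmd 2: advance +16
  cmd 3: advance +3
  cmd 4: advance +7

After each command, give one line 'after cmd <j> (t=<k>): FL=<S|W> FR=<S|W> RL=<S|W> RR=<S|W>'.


after cmd 1 (t=14): FL=S FR=W RL=W RR=W
after cmd 2 (t=30): FL=S FR=W RL=W RR=S
after cmd 3 (t=33): FL=S FR=W RL=W RR=W
after cmd 4 (t=40): FL=W FR=S RL=S RR=W

start t=5: FL=W FR=S RL=S RR=S
cmd 1: advance +9 → t=14, phase=(8,17,16,13) → FL=S FR=W RL=W RR=W
cmd 2: advance +16 → t=30, phase=(4,13,12,9) → FL=S FR=W RL=W RR=S
cmd 3: advance +3 → t=33, phase=(7,16,15,12) → FL=S FR=W RL=W RR=W
cmd 4: advance +7 → t=40, phase=(14,3,2,19) → FL=W FR=S RL=S RR=W


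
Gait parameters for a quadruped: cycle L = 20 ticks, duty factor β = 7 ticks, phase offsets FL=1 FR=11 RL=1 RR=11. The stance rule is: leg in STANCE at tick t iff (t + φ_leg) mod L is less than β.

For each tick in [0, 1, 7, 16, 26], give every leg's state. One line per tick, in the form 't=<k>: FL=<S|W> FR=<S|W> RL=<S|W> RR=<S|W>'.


t=0: FL=S FR=W RL=S RR=W
t=1: FL=S FR=W RL=S RR=W
t=7: FL=W FR=W RL=W RR=W
t=16: FL=W FR=W RL=W RR=W
t=26: FL=W FR=W RL=W RR=W

t=0: phase=(1,11,1,11) vs β=7 → FL=S FR=W RL=S RR=W
t=1: phase=(2,12,2,12) vs β=7 → FL=S FR=W RL=S RR=W
t=7: phase=(8,18,8,18) vs β=7 → FL=W FR=W RL=W RR=W
t=16: phase=(17,7,17,7) vs β=7 → FL=W FR=W RL=W RR=W
t=26: phase=(7,17,7,17) vs β=7 → FL=W FR=W RL=W RR=W


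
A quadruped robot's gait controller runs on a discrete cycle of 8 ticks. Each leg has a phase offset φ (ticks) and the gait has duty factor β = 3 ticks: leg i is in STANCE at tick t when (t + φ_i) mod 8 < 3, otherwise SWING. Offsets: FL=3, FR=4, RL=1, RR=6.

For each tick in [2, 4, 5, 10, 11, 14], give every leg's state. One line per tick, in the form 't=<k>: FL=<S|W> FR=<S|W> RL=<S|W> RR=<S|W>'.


t=2: phase=(5,6,3,0) vs β=3 → FL=W FR=W RL=W RR=S
t=4: phase=(7,0,5,2) vs β=3 → FL=W FR=S RL=W RR=S
t=5: phase=(0,1,6,3) vs β=3 → FL=S FR=S RL=W RR=W
t=10: phase=(5,6,3,0) vs β=3 → FL=W FR=W RL=W RR=S
t=11: phase=(6,7,4,1) vs β=3 → FL=W FR=W RL=W RR=S
t=14: phase=(1,2,7,4) vs β=3 → FL=S FR=S RL=W RR=W

t=2: FL=W FR=W RL=W RR=S
t=4: FL=W FR=S RL=W RR=S
t=5: FL=S FR=S RL=W RR=W
t=10: FL=W FR=W RL=W RR=S
t=11: FL=W FR=W RL=W RR=S
t=14: FL=S FR=S RL=W RR=W


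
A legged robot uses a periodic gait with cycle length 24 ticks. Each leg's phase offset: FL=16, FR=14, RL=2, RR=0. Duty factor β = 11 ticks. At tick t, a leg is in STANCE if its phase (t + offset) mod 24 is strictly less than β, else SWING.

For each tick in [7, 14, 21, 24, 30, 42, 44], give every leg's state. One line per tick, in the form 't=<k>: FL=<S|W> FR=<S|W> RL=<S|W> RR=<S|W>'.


t=7: phase=(23,21,9,7) vs β=11 → FL=W FR=W RL=S RR=S
t=14: phase=(6,4,16,14) vs β=11 → FL=S FR=S RL=W RR=W
t=21: phase=(13,11,23,21) vs β=11 → FL=W FR=W RL=W RR=W
t=24: phase=(16,14,2,0) vs β=11 → FL=W FR=W RL=S RR=S
t=30: phase=(22,20,8,6) vs β=11 → FL=W FR=W RL=S RR=S
t=42: phase=(10,8,20,18) vs β=11 → FL=S FR=S RL=W RR=W
t=44: phase=(12,10,22,20) vs β=11 → FL=W FR=S RL=W RR=W

t=7: FL=W FR=W RL=S RR=S
t=14: FL=S FR=S RL=W RR=W
t=21: FL=W FR=W RL=W RR=W
t=24: FL=W FR=W RL=S RR=S
t=30: FL=W FR=W RL=S RR=S
t=42: FL=S FR=S RL=W RR=W
t=44: FL=W FR=S RL=W RR=W


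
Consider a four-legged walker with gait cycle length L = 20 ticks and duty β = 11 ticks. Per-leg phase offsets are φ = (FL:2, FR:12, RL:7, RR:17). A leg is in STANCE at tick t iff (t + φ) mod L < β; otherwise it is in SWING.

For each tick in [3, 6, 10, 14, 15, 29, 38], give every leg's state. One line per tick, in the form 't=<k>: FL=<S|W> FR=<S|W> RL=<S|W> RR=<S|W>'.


t=3: phase=(5,15,10,0) vs β=11 → FL=S FR=W RL=S RR=S
t=6: phase=(8,18,13,3) vs β=11 → FL=S FR=W RL=W RR=S
t=10: phase=(12,2,17,7) vs β=11 → FL=W FR=S RL=W RR=S
t=14: phase=(16,6,1,11) vs β=11 → FL=W FR=S RL=S RR=W
t=15: phase=(17,7,2,12) vs β=11 → FL=W FR=S RL=S RR=W
t=29: phase=(11,1,16,6) vs β=11 → FL=W FR=S RL=W RR=S
t=38: phase=(0,10,5,15) vs β=11 → FL=S FR=S RL=S RR=W

t=3: FL=S FR=W RL=S RR=S
t=6: FL=S FR=W RL=W RR=S
t=10: FL=W FR=S RL=W RR=S
t=14: FL=W FR=S RL=S RR=W
t=15: FL=W FR=S RL=S RR=W
t=29: FL=W FR=S RL=W RR=S
t=38: FL=S FR=S RL=S RR=W


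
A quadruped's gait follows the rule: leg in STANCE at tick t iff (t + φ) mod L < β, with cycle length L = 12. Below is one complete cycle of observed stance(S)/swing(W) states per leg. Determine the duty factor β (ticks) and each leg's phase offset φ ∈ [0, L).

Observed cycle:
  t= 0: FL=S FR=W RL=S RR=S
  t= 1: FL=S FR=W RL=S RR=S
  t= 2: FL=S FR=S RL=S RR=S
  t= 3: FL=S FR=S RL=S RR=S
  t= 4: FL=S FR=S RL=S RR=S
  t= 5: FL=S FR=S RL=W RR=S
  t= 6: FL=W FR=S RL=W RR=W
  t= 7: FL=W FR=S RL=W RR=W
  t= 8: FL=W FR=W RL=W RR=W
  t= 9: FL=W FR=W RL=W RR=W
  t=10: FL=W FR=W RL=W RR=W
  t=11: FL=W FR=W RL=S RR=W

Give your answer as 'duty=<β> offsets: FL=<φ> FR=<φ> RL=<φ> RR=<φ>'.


duty β = stance ticks per leg = 6
FL: stance ticks = 6; W→S at t=0 → φ=0
FR: stance ticks = 6; W→S at t=2 → φ=10
RL: stance ticks = 6; W→S at t=11 → φ=1
RR: stance ticks = 6; W→S at t=0 → φ=0

duty=6 offsets: FL=0 FR=10 RL=1 RR=0


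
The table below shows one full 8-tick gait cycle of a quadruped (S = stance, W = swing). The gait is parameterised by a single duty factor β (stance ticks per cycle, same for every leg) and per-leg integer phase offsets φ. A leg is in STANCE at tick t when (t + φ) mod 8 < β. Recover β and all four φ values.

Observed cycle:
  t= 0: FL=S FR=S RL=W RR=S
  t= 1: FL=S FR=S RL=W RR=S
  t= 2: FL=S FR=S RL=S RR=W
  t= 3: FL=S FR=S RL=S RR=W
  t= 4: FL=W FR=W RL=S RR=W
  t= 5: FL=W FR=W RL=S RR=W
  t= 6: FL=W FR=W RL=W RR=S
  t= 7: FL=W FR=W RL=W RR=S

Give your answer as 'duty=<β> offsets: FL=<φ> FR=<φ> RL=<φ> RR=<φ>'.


duty β = stance ticks per leg = 4
FL: stance ticks = 4; W→S at t=0 → φ=0
FR: stance ticks = 4; W→S at t=0 → φ=0
RL: stance ticks = 4; W→S at t=2 → φ=6
RR: stance ticks = 4; W→S at t=6 → φ=2

duty=4 offsets: FL=0 FR=0 RL=6 RR=2


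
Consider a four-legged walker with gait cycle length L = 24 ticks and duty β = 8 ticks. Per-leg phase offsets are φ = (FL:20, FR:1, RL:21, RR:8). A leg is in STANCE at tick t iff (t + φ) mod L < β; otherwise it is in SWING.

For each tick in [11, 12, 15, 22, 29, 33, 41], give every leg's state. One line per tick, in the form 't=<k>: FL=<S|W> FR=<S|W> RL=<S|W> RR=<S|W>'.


t=11: phase=(7,12,8,19) vs β=8 → FL=S FR=W RL=W RR=W
t=12: phase=(8,13,9,20) vs β=8 → FL=W FR=W RL=W RR=W
t=15: phase=(11,16,12,23) vs β=8 → FL=W FR=W RL=W RR=W
t=22: phase=(18,23,19,6) vs β=8 → FL=W FR=W RL=W RR=S
t=29: phase=(1,6,2,13) vs β=8 → FL=S FR=S RL=S RR=W
t=33: phase=(5,10,6,17) vs β=8 → FL=S FR=W RL=S RR=W
t=41: phase=(13,18,14,1) vs β=8 → FL=W FR=W RL=W RR=S

t=11: FL=S FR=W RL=W RR=W
t=12: FL=W FR=W RL=W RR=W
t=15: FL=W FR=W RL=W RR=W
t=22: FL=W FR=W RL=W RR=S
t=29: FL=S FR=S RL=S RR=W
t=33: FL=S FR=W RL=S RR=W
t=41: FL=W FR=W RL=W RR=S


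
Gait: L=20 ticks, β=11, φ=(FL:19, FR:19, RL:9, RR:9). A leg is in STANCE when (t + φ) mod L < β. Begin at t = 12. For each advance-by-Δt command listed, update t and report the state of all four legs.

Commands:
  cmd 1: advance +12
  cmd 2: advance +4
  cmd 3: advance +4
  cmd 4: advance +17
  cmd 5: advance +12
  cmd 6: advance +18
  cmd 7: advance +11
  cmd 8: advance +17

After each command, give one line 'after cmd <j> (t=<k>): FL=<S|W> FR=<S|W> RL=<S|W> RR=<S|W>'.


start t=12: FL=W FR=W RL=S RR=S
cmd 1: advance +12 → t=24, phase=(3,3,13,13) → FL=S FR=S RL=W RR=W
cmd 2: advance +4 → t=28, phase=(7,7,17,17) → FL=S FR=S RL=W RR=W
cmd 3: advance +4 → t=32, phase=(11,11,1,1) → FL=W FR=W RL=S RR=S
cmd 4: advance +17 → t=49, phase=(8,8,18,18) → FL=S FR=S RL=W RR=W
cmd 5: advance +12 → t=61, phase=(0,0,10,10) → FL=S FR=S RL=S RR=S
cmd 6: advance +18 → t=79, phase=(18,18,8,8) → FL=W FR=W RL=S RR=S
cmd 7: advance +11 → t=90, phase=(9,9,19,19) → FL=S FR=S RL=W RR=W
cmd 8: advance +17 → t=107, phase=(6,6,16,16) → FL=S FR=S RL=W RR=W

after cmd 1 (t=24): FL=S FR=S RL=W RR=W
after cmd 2 (t=28): FL=S FR=S RL=W RR=W
after cmd 3 (t=32): FL=W FR=W RL=S RR=S
after cmd 4 (t=49): FL=S FR=S RL=W RR=W
after cmd 5 (t=61): FL=S FR=S RL=S RR=S
after cmd 6 (t=79): FL=W FR=W RL=S RR=S
after cmd 7 (t=90): FL=S FR=S RL=W RR=W
after cmd 8 (t=107): FL=S FR=S RL=W RR=W


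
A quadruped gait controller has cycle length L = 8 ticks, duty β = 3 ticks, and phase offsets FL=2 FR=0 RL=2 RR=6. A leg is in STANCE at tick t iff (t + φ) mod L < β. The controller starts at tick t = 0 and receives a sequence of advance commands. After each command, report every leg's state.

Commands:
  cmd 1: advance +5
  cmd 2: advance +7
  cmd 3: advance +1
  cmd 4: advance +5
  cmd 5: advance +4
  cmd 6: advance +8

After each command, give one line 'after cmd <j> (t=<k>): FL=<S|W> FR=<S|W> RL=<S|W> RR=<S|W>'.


start t=0: FL=S FR=S RL=S RR=W
cmd 1: advance +5 → t=5, phase=(7,5,7,3) → FL=W FR=W RL=W RR=W
cmd 2: advance +7 → t=12, phase=(6,4,6,2) → FL=W FR=W RL=W RR=S
cmd 3: advance +1 → t=13, phase=(7,5,7,3) → FL=W FR=W RL=W RR=W
cmd 4: advance +5 → t=18, phase=(4,2,4,0) → FL=W FR=S RL=W RR=S
cmd 5: advance +4 → t=22, phase=(0,6,0,4) → FL=S FR=W RL=S RR=W
cmd 6: advance +8 → t=30, phase=(0,6,0,4) → FL=S FR=W RL=S RR=W

after cmd 1 (t=5): FL=W FR=W RL=W RR=W
after cmd 2 (t=12): FL=W FR=W RL=W RR=S
after cmd 3 (t=13): FL=W FR=W RL=W RR=W
after cmd 4 (t=18): FL=W FR=S RL=W RR=S
after cmd 5 (t=22): FL=S FR=W RL=S RR=W
after cmd 6 (t=30): FL=S FR=W RL=S RR=W


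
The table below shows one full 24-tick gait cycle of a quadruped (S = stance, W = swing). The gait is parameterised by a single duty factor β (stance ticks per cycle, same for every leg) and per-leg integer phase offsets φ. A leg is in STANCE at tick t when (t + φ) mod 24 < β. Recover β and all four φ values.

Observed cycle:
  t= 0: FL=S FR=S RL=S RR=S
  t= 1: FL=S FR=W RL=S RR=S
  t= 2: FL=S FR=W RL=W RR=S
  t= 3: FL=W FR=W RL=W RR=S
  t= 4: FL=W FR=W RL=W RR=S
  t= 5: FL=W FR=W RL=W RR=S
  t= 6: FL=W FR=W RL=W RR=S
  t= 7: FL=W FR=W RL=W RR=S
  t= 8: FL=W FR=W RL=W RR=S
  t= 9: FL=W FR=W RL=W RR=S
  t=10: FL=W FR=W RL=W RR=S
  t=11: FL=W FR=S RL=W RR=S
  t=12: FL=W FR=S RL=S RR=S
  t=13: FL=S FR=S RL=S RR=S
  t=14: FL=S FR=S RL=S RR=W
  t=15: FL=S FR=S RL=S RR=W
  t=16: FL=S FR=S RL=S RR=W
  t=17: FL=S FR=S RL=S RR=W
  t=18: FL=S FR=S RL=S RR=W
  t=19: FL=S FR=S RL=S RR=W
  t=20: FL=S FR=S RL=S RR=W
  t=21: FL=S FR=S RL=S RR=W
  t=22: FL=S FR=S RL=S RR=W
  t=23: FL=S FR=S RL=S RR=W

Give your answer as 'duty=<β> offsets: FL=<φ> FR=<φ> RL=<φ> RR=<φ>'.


duty=14 offsets: FL=11 FR=13 RL=12 RR=0

duty β = stance ticks per leg = 14
FL: stance ticks = 14; W→S at t=13 → φ=11
FR: stance ticks = 14; W→S at t=11 → φ=13
RL: stance ticks = 14; W→S at t=12 → φ=12
RR: stance ticks = 14; W→S at t=0 → φ=0


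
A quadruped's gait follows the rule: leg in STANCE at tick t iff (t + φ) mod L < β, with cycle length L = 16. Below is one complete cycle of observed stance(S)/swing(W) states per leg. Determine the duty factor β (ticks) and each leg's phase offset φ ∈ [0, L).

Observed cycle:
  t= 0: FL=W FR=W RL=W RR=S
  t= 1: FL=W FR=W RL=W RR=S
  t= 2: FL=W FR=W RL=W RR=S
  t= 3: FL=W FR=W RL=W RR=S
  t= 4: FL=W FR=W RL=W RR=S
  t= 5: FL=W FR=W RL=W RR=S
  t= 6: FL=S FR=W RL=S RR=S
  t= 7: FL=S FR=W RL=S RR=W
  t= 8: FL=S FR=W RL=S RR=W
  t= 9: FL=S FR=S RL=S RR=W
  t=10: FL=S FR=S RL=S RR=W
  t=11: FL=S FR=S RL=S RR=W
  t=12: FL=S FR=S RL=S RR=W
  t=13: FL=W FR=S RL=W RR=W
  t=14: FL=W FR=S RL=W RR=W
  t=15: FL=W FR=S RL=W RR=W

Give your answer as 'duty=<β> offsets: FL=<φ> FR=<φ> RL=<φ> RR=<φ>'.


duty β = stance ticks per leg = 7
FL: stance ticks = 7; W→S at t=6 → φ=10
FR: stance ticks = 7; W→S at t=9 → φ=7
RL: stance ticks = 7; W→S at t=6 → φ=10
RR: stance ticks = 7; W→S at t=0 → φ=0

duty=7 offsets: FL=10 FR=7 RL=10 RR=0


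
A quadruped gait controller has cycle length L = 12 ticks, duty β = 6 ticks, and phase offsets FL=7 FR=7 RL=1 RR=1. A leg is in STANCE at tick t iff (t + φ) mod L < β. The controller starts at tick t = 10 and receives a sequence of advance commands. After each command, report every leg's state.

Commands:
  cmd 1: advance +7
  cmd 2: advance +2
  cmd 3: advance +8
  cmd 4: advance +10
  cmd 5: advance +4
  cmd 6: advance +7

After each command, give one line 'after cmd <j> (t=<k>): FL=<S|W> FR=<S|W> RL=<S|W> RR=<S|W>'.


after cmd 1 (t=17): FL=S FR=S RL=W RR=W
after cmd 2 (t=19): FL=S FR=S RL=W RR=W
after cmd 3 (t=27): FL=W FR=W RL=S RR=S
after cmd 4 (t=37): FL=W FR=W RL=S RR=S
after cmd 5 (t=41): FL=S FR=S RL=W RR=W
after cmd 6 (t=48): FL=W FR=W RL=S RR=S

start t=10: FL=S FR=S RL=W RR=W
cmd 1: advance +7 → t=17, phase=(0,0,6,6) → FL=S FR=S RL=W RR=W
cmd 2: advance +2 → t=19, phase=(2,2,8,8) → FL=S FR=S RL=W RR=W
cmd 3: advance +8 → t=27, phase=(10,10,4,4) → FL=W FR=W RL=S RR=S
cmd 4: advance +10 → t=37, phase=(8,8,2,2) → FL=W FR=W RL=S RR=S
cmd 5: advance +4 → t=41, phase=(0,0,6,6) → FL=S FR=S RL=W RR=W
cmd 6: advance +7 → t=48, phase=(7,7,1,1) → FL=W FR=W RL=S RR=S


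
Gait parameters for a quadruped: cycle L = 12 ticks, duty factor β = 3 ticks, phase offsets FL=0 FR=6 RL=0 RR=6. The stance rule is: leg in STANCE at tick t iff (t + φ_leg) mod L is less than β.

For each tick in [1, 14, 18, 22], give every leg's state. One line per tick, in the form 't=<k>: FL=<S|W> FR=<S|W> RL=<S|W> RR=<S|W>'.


t=1: phase=(1,7,1,7) vs β=3 → FL=S FR=W RL=S RR=W
t=14: phase=(2,8,2,8) vs β=3 → FL=S FR=W RL=S RR=W
t=18: phase=(6,0,6,0) vs β=3 → FL=W FR=S RL=W RR=S
t=22: phase=(10,4,10,4) vs β=3 → FL=W FR=W RL=W RR=W

t=1: FL=S FR=W RL=S RR=W
t=14: FL=S FR=W RL=S RR=W
t=18: FL=W FR=S RL=W RR=S
t=22: FL=W FR=W RL=W RR=W


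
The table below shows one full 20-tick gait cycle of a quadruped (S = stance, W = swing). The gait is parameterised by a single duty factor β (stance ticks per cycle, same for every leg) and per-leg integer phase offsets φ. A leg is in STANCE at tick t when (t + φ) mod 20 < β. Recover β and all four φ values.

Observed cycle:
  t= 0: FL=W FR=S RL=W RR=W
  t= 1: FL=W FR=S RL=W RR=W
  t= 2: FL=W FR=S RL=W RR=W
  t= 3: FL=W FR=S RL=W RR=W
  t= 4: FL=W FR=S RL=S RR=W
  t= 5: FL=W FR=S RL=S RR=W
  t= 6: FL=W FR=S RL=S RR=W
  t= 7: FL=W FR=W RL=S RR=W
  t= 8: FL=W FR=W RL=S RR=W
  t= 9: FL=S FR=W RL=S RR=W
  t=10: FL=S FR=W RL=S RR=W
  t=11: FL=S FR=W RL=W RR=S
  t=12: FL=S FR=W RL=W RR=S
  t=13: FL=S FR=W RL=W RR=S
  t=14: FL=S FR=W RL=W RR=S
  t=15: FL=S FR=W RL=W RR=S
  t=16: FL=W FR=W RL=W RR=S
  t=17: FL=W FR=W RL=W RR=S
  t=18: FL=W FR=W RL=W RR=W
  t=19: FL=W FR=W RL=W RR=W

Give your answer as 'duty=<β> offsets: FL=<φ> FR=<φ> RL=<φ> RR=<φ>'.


duty=7 offsets: FL=11 FR=0 RL=16 RR=9

duty β = stance ticks per leg = 7
FL: stance ticks = 7; W→S at t=9 → φ=11
FR: stance ticks = 7; W→S at t=0 → φ=0
RL: stance ticks = 7; W→S at t=4 → φ=16
RR: stance ticks = 7; W→S at t=11 → φ=9


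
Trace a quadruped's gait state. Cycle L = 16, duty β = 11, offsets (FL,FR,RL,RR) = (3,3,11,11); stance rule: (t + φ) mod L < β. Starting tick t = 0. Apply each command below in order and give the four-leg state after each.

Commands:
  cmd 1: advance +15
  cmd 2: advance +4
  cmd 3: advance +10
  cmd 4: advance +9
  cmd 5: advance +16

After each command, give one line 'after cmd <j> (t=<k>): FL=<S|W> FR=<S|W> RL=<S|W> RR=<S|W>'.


after cmd 1 (t=15): FL=S FR=S RL=S RR=S
after cmd 2 (t=19): FL=S FR=S RL=W RR=W
after cmd 3 (t=29): FL=S FR=S RL=S RR=S
after cmd 4 (t=38): FL=S FR=S RL=S RR=S
after cmd 5 (t=54): FL=S FR=S RL=S RR=S

start t=0: FL=S FR=S RL=W RR=W
cmd 1: advance +15 → t=15, phase=(2,2,10,10) → FL=S FR=S RL=S RR=S
cmd 2: advance +4 → t=19, phase=(6,6,14,14) → FL=S FR=S RL=W RR=W
cmd 3: advance +10 → t=29, phase=(0,0,8,8) → FL=S FR=S RL=S RR=S
cmd 4: advance +9 → t=38, phase=(9,9,1,1) → FL=S FR=S RL=S RR=S
cmd 5: advance +16 → t=54, phase=(9,9,1,1) → FL=S FR=S RL=S RR=S


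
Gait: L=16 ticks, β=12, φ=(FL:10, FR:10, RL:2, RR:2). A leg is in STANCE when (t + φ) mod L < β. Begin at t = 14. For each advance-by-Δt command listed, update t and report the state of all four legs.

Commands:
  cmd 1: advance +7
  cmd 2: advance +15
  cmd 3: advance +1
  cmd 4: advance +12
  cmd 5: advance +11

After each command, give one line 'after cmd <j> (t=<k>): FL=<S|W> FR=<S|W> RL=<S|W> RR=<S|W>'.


after cmd 1 (t=21): FL=W FR=W RL=S RR=S
after cmd 2 (t=36): FL=W FR=W RL=S RR=S
after cmd 3 (t=37): FL=W FR=W RL=S RR=S
after cmd 4 (t=49): FL=S FR=S RL=S RR=S
after cmd 5 (t=60): FL=S FR=S RL=W RR=W

start t=14: FL=S FR=S RL=S RR=S
cmd 1: advance +7 → t=21, phase=(15,15,7,7) → FL=W FR=W RL=S RR=S
cmd 2: advance +15 → t=36, phase=(14,14,6,6) → FL=W FR=W RL=S RR=S
cmd 3: advance +1 → t=37, phase=(15,15,7,7) → FL=W FR=W RL=S RR=S
cmd 4: advance +12 → t=49, phase=(11,11,3,3) → FL=S FR=S RL=S RR=S
cmd 5: advance +11 → t=60, phase=(6,6,14,14) → FL=S FR=S RL=W RR=W


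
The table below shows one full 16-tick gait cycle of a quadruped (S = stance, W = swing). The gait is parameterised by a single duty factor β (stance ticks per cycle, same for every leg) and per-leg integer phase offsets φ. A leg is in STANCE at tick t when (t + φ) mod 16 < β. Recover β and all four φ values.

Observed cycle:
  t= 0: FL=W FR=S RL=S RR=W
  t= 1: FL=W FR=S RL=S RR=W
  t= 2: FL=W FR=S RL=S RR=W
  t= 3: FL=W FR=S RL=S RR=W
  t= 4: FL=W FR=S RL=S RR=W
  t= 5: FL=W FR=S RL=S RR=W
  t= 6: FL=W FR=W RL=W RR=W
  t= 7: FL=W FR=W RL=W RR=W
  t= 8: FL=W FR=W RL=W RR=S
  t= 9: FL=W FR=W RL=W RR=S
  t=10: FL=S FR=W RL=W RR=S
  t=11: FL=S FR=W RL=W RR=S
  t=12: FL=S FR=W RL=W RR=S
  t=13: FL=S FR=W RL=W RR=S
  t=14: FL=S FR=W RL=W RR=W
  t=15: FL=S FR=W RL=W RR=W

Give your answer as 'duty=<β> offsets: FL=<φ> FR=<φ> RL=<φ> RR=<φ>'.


duty β = stance ticks per leg = 6
FL: stance ticks = 6; W→S at t=10 → φ=6
FR: stance ticks = 6; W→S at t=0 → φ=0
RL: stance ticks = 6; W→S at t=0 → φ=0
RR: stance ticks = 6; W→S at t=8 → φ=8

duty=6 offsets: FL=6 FR=0 RL=0 RR=8


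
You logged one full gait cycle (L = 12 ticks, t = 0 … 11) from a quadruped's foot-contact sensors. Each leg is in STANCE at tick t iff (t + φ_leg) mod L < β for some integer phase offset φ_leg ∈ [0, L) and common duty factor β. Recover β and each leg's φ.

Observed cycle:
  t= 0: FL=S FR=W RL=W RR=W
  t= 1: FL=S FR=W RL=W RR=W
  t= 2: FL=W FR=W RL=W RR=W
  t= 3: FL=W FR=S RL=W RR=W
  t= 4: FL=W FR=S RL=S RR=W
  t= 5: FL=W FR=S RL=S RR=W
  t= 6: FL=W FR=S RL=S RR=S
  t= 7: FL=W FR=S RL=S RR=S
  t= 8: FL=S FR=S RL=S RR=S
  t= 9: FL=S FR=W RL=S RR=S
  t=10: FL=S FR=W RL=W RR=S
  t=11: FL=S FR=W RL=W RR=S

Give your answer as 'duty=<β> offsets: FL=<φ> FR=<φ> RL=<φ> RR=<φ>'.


duty β = stance ticks per leg = 6
FL: stance ticks = 6; W→S at t=8 → φ=4
FR: stance ticks = 6; W→S at t=3 → φ=9
RL: stance ticks = 6; W→S at t=4 → φ=8
RR: stance ticks = 6; W→S at t=6 → φ=6

duty=6 offsets: FL=4 FR=9 RL=8 RR=6


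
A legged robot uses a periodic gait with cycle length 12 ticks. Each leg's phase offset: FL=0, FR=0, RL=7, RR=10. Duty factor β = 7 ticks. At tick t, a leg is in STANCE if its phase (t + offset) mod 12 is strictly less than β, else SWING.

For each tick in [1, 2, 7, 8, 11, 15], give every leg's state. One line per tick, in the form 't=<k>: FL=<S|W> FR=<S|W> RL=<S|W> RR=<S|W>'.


t=1: FL=S FR=S RL=W RR=W
t=2: FL=S FR=S RL=W RR=S
t=7: FL=W FR=W RL=S RR=S
t=8: FL=W FR=W RL=S RR=S
t=11: FL=W FR=W RL=S RR=W
t=15: FL=S FR=S RL=W RR=S

t=1: phase=(1,1,8,11) vs β=7 → FL=S FR=S RL=W RR=W
t=2: phase=(2,2,9,0) vs β=7 → FL=S FR=S RL=W RR=S
t=7: phase=(7,7,2,5) vs β=7 → FL=W FR=W RL=S RR=S
t=8: phase=(8,8,3,6) vs β=7 → FL=W FR=W RL=S RR=S
t=11: phase=(11,11,6,9) vs β=7 → FL=W FR=W RL=S RR=W
t=15: phase=(3,3,10,1) vs β=7 → FL=S FR=S RL=W RR=S


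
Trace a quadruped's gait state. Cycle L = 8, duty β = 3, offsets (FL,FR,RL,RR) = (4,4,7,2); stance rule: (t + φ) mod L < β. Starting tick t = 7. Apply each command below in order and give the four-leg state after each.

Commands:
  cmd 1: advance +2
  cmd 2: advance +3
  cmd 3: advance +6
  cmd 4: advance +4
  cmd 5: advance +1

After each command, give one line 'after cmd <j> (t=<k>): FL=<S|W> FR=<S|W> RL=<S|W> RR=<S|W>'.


after cmd 1 (t=9): FL=W FR=W RL=S RR=W
after cmd 2 (t=12): FL=S FR=S RL=W RR=W
after cmd 3 (t=18): FL=W FR=W RL=S RR=W
after cmd 4 (t=22): FL=S FR=S RL=W RR=S
after cmd 5 (t=23): FL=W FR=W RL=W RR=S

start t=7: FL=W FR=W RL=W RR=S
cmd 1: advance +2 → t=9, phase=(5,5,0,3) → FL=W FR=W RL=S RR=W
cmd 2: advance +3 → t=12, phase=(0,0,3,6) → FL=S FR=S RL=W RR=W
cmd 3: advance +6 → t=18, phase=(6,6,1,4) → FL=W FR=W RL=S RR=W
cmd 4: advance +4 → t=22, phase=(2,2,5,0) → FL=S FR=S RL=W RR=S
cmd 5: advance +1 → t=23, phase=(3,3,6,1) → FL=W FR=W RL=W RR=S


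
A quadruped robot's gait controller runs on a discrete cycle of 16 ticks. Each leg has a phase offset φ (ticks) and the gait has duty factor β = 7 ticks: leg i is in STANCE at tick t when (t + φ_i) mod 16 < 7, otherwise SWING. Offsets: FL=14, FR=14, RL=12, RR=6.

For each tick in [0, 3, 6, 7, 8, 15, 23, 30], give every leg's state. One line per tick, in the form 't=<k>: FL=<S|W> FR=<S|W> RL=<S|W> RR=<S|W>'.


t=0: FL=W FR=W RL=W RR=S
t=3: FL=S FR=S RL=W RR=W
t=6: FL=S FR=S RL=S RR=W
t=7: FL=S FR=S RL=S RR=W
t=8: FL=S FR=S RL=S RR=W
t=15: FL=W FR=W RL=W RR=S
t=23: FL=S FR=S RL=S RR=W
t=30: FL=W FR=W RL=W RR=S

t=0: phase=(14,14,12,6) vs β=7 → FL=W FR=W RL=W RR=S
t=3: phase=(1,1,15,9) vs β=7 → FL=S FR=S RL=W RR=W
t=6: phase=(4,4,2,12) vs β=7 → FL=S FR=S RL=S RR=W
t=7: phase=(5,5,3,13) vs β=7 → FL=S FR=S RL=S RR=W
t=8: phase=(6,6,4,14) vs β=7 → FL=S FR=S RL=S RR=W
t=15: phase=(13,13,11,5) vs β=7 → FL=W FR=W RL=W RR=S
t=23: phase=(5,5,3,13) vs β=7 → FL=S FR=S RL=S RR=W
t=30: phase=(12,12,10,4) vs β=7 → FL=W FR=W RL=W RR=S


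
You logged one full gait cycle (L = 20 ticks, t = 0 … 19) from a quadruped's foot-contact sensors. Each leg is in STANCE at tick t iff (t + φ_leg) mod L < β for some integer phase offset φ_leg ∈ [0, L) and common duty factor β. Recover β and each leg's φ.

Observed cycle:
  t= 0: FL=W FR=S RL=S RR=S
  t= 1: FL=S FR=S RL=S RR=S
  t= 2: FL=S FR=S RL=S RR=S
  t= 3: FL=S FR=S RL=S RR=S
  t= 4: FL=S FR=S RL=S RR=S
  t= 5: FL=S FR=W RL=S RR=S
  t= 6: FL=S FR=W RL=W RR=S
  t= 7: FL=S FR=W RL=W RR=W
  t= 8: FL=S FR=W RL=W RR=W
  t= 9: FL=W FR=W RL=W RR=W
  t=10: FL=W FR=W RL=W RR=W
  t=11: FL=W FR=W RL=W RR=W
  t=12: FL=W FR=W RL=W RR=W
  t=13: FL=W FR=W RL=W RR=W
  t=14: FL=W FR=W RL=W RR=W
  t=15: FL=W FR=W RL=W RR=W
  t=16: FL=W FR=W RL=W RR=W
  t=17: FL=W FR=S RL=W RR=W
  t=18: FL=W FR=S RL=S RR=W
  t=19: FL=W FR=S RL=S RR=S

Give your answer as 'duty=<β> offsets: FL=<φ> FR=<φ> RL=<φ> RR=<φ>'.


duty β = stance ticks per leg = 8
FL: stance ticks = 8; W→S at t=1 → φ=19
FR: stance ticks = 8; W→S at t=17 → φ=3
RL: stance ticks = 8; W→S at t=18 → φ=2
RR: stance ticks = 8; W→S at t=19 → φ=1

duty=8 offsets: FL=19 FR=3 RL=2 RR=1


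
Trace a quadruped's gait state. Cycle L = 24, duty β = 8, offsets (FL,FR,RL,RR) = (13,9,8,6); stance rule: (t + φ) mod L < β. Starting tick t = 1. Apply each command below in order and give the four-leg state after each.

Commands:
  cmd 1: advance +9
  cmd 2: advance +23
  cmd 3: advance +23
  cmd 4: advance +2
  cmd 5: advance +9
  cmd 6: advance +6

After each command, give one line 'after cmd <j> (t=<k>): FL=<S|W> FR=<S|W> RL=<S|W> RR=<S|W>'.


start t=1: FL=W FR=W RL=W RR=S
cmd 1: advance +9 → t=10, phase=(23,19,18,16) → FL=W FR=W RL=W RR=W
cmd 2: advance +23 → t=33, phase=(22,18,17,15) → FL=W FR=W RL=W RR=W
cmd 3: advance +23 → t=56, phase=(21,17,16,14) → FL=W FR=W RL=W RR=W
cmd 4: advance +2 → t=58, phase=(23,19,18,16) → FL=W FR=W RL=W RR=W
cmd 5: advance +9 → t=67, phase=(8,4,3,1) → FL=W FR=S RL=S RR=S
cmd 6: advance +6 → t=73, phase=(14,10,9,7) → FL=W FR=W RL=W RR=S

after cmd 1 (t=10): FL=W FR=W RL=W RR=W
after cmd 2 (t=33): FL=W FR=W RL=W RR=W
after cmd 3 (t=56): FL=W FR=W RL=W RR=W
after cmd 4 (t=58): FL=W FR=W RL=W RR=W
after cmd 5 (t=67): FL=W FR=S RL=S RR=S
after cmd 6 (t=73): FL=W FR=W RL=W RR=S


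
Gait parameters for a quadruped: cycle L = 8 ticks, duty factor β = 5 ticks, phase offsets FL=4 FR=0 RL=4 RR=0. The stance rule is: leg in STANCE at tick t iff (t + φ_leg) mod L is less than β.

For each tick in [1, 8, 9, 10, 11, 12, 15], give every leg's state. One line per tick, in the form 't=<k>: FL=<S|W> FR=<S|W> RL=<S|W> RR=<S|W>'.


t=1: FL=W FR=S RL=W RR=S
t=8: FL=S FR=S RL=S RR=S
t=9: FL=W FR=S RL=W RR=S
t=10: FL=W FR=S RL=W RR=S
t=11: FL=W FR=S RL=W RR=S
t=12: FL=S FR=S RL=S RR=S
t=15: FL=S FR=W RL=S RR=W

t=1: phase=(5,1,5,1) vs β=5 → FL=W FR=S RL=W RR=S
t=8: phase=(4,0,4,0) vs β=5 → FL=S FR=S RL=S RR=S
t=9: phase=(5,1,5,1) vs β=5 → FL=W FR=S RL=W RR=S
t=10: phase=(6,2,6,2) vs β=5 → FL=W FR=S RL=W RR=S
t=11: phase=(7,3,7,3) vs β=5 → FL=W FR=S RL=W RR=S
t=12: phase=(0,4,0,4) vs β=5 → FL=S FR=S RL=S RR=S
t=15: phase=(3,7,3,7) vs β=5 → FL=S FR=W RL=S RR=W


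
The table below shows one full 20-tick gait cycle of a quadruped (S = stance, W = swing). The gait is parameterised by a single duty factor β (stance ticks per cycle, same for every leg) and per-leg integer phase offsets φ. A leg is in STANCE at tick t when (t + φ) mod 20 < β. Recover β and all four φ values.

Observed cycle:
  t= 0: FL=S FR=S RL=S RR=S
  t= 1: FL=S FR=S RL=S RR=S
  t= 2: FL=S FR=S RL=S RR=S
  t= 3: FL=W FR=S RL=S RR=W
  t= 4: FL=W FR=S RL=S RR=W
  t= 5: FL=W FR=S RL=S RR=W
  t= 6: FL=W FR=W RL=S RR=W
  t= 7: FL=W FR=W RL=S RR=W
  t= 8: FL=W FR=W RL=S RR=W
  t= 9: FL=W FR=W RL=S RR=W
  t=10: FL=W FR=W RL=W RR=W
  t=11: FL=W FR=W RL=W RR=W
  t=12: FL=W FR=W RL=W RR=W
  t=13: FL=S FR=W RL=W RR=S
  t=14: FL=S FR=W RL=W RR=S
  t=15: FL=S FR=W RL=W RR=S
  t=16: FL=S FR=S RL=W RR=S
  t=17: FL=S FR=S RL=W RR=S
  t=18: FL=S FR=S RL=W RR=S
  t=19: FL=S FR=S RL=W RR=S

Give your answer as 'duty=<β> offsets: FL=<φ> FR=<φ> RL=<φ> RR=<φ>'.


duty=10 offsets: FL=7 FR=4 RL=0 RR=7

duty β = stance ticks per leg = 10
FL: stance ticks = 10; W→S at t=13 → φ=7
FR: stance ticks = 10; W→S at t=16 → φ=4
RL: stance ticks = 10; W→S at t=0 → φ=0
RR: stance ticks = 10; W→S at t=13 → φ=7


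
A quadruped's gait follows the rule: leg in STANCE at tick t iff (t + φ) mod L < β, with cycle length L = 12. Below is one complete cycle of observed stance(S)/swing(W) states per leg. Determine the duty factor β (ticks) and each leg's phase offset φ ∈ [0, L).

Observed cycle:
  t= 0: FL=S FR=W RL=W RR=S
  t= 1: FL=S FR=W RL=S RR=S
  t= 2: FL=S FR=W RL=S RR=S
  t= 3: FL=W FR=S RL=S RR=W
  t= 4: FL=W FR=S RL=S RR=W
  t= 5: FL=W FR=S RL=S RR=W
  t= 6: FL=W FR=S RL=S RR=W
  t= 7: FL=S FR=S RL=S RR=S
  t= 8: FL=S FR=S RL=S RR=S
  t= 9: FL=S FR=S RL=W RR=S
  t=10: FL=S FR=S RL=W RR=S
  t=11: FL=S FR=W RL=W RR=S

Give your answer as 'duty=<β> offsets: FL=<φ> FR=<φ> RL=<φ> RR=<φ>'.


duty β = stance ticks per leg = 8
FL: stance ticks = 8; W→S at t=7 → φ=5
FR: stance ticks = 8; W→S at t=3 → φ=9
RL: stance ticks = 8; W→S at t=1 → φ=11
RR: stance ticks = 8; W→S at t=7 → φ=5

duty=8 offsets: FL=5 FR=9 RL=11 RR=5


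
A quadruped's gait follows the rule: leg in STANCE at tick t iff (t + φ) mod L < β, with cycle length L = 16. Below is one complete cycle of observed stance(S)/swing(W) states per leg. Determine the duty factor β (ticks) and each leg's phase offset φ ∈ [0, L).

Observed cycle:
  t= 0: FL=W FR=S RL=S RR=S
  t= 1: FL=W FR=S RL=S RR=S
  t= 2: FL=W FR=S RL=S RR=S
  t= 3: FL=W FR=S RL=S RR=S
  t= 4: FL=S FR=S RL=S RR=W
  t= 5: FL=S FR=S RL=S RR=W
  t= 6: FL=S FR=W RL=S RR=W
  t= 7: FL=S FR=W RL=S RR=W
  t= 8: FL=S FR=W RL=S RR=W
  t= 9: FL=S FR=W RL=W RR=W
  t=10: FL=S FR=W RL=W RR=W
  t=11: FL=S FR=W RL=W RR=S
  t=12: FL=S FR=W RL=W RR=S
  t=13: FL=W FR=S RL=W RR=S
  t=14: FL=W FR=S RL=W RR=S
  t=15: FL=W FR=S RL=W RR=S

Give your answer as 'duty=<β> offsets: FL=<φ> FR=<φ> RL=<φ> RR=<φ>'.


duty β = stance ticks per leg = 9
FL: stance ticks = 9; W→S at t=4 → φ=12
FR: stance ticks = 9; W→S at t=13 → φ=3
RL: stance ticks = 9; W→S at t=0 → φ=0
RR: stance ticks = 9; W→S at t=11 → φ=5

duty=9 offsets: FL=12 FR=3 RL=0 RR=5


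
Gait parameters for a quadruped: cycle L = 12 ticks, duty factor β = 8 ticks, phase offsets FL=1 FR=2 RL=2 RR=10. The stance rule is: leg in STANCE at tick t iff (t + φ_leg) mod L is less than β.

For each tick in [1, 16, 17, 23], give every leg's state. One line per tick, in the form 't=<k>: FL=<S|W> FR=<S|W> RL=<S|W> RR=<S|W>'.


t=1: phase=(2,3,3,11) vs β=8 → FL=S FR=S RL=S RR=W
t=16: phase=(5,6,6,2) vs β=8 → FL=S FR=S RL=S RR=S
t=17: phase=(6,7,7,3) vs β=8 → FL=S FR=S RL=S RR=S
t=23: phase=(0,1,1,9) vs β=8 → FL=S FR=S RL=S RR=W

t=1: FL=S FR=S RL=S RR=W
t=16: FL=S FR=S RL=S RR=S
t=17: FL=S FR=S RL=S RR=S
t=23: FL=S FR=S RL=S RR=W


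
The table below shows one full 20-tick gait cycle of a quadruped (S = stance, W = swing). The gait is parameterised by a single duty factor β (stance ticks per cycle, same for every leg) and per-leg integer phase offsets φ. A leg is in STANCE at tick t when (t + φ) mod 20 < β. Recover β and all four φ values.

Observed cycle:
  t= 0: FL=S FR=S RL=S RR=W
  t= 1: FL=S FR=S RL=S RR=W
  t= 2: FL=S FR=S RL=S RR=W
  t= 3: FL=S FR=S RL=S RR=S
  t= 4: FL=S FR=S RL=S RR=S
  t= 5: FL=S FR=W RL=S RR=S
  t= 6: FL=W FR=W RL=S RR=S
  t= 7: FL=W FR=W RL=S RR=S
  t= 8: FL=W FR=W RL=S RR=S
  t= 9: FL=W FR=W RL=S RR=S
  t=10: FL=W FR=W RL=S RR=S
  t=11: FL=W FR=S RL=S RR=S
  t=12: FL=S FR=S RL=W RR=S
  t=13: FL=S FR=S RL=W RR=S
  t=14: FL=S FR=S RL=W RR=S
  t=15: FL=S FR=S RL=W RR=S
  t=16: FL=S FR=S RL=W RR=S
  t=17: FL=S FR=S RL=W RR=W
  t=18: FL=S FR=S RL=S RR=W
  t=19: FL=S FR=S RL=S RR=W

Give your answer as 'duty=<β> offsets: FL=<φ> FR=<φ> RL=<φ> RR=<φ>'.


duty=14 offsets: FL=8 FR=9 RL=2 RR=17

duty β = stance ticks per leg = 14
FL: stance ticks = 14; W→S at t=12 → φ=8
FR: stance ticks = 14; W→S at t=11 → φ=9
RL: stance ticks = 14; W→S at t=18 → φ=2
RR: stance ticks = 14; W→S at t=3 → φ=17


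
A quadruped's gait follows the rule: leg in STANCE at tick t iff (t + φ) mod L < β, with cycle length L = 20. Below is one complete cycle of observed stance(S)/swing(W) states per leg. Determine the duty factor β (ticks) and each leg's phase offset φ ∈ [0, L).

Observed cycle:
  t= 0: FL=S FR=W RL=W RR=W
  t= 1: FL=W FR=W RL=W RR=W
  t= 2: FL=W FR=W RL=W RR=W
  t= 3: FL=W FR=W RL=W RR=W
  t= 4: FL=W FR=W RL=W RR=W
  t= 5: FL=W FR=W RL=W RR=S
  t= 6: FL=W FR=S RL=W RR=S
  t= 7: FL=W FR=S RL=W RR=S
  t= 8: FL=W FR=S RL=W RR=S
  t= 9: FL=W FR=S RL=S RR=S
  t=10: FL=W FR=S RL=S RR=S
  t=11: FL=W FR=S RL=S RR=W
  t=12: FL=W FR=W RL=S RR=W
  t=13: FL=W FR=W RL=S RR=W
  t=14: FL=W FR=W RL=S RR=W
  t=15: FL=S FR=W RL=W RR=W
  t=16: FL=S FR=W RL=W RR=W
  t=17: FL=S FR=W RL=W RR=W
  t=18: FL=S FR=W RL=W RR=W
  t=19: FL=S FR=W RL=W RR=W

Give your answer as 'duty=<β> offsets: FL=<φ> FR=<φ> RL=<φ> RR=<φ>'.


duty β = stance ticks per leg = 6
FL: stance ticks = 6; W→S at t=15 → φ=5
FR: stance ticks = 6; W→S at t=6 → φ=14
RL: stance ticks = 6; W→S at t=9 → φ=11
RR: stance ticks = 6; W→S at t=5 → φ=15

duty=6 offsets: FL=5 FR=14 RL=11 RR=15


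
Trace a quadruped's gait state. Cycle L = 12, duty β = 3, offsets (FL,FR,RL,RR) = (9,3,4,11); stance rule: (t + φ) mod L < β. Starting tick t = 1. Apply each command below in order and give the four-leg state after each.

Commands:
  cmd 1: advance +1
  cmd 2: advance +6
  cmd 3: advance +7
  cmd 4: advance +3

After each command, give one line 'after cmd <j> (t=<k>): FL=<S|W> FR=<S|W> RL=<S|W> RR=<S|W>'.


start t=1: FL=W FR=W RL=W RR=S
cmd 1: advance +1 → t=2, phase=(11,5,6,1) → FL=W FR=W RL=W RR=S
cmd 2: advance +6 → t=8, phase=(5,11,0,7) → FL=W FR=W RL=S RR=W
cmd 3: advance +7 → t=15, phase=(0,6,7,2) → FL=S FR=W RL=W RR=S
cmd 4: advance +3 → t=18, phase=(3,9,10,5) → FL=W FR=W RL=W RR=W

after cmd 1 (t=2): FL=W FR=W RL=W RR=S
after cmd 2 (t=8): FL=W FR=W RL=S RR=W
after cmd 3 (t=15): FL=S FR=W RL=W RR=S
after cmd 4 (t=18): FL=W FR=W RL=W RR=W


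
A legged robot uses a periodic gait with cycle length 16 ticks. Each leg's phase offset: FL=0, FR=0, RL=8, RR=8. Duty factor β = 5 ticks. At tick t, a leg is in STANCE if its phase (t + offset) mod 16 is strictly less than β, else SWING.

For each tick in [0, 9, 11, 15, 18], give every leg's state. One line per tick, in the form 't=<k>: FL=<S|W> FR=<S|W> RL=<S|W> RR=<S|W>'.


t=0: FL=S FR=S RL=W RR=W
t=9: FL=W FR=W RL=S RR=S
t=11: FL=W FR=W RL=S RR=S
t=15: FL=W FR=W RL=W RR=W
t=18: FL=S FR=S RL=W RR=W

t=0: phase=(0,0,8,8) vs β=5 → FL=S FR=S RL=W RR=W
t=9: phase=(9,9,1,1) vs β=5 → FL=W FR=W RL=S RR=S
t=11: phase=(11,11,3,3) vs β=5 → FL=W FR=W RL=S RR=S
t=15: phase=(15,15,7,7) vs β=5 → FL=W FR=W RL=W RR=W
t=18: phase=(2,2,10,10) vs β=5 → FL=S FR=S RL=W RR=W


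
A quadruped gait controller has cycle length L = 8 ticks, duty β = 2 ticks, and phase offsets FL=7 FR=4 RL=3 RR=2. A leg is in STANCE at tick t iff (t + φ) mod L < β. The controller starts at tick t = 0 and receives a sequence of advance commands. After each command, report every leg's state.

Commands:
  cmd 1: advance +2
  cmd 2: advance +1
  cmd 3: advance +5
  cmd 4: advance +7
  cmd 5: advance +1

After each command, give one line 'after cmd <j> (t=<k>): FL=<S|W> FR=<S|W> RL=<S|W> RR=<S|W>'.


after cmd 1 (t=2): FL=S FR=W RL=W RR=W
after cmd 2 (t=3): FL=W FR=W RL=W RR=W
after cmd 3 (t=8): FL=W FR=W RL=W RR=W
after cmd 4 (t=15): FL=W FR=W RL=W RR=S
after cmd 5 (t=16): FL=W FR=W RL=W RR=W

start t=0: FL=W FR=W RL=W RR=W
cmd 1: advance +2 → t=2, phase=(1,6,5,4) → FL=S FR=W RL=W RR=W
cmd 2: advance +1 → t=3, phase=(2,7,6,5) → FL=W FR=W RL=W RR=W
cmd 3: advance +5 → t=8, phase=(7,4,3,2) → FL=W FR=W RL=W RR=W
cmd 4: advance +7 → t=15, phase=(6,3,2,1) → FL=W FR=W RL=W RR=S
cmd 5: advance +1 → t=16, phase=(7,4,3,2) → FL=W FR=W RL=W RR=W


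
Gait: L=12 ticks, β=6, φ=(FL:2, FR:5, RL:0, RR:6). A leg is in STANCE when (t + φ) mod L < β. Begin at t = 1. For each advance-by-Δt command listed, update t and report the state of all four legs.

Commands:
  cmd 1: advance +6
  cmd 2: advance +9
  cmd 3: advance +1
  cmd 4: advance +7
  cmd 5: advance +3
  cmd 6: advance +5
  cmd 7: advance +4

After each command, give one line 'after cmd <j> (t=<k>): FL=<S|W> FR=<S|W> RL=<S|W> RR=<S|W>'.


after cmd 1 (t=7): FL=W FR=S RL=W RR=S
after cmd 2 (t=16): FL=W FR=W RL=S RR=W
after cmd 3 (t=17): FL=W FR=W RL=S RR=W
after cmd 4 (t=24): FL=S FR=S RL=S RR=W
after cmd 5 (t=27): FL=S FR=W RL=S RR=W
after cmd 6 (t=32): FL=W FR=S RL=W RR=S
after cmd 7 (t=36): FL=S FR=S RL=S RR=W

start t=1: FL=S FR=W RL=S RR=W
cmd 1: advance +6 → t=7, phase=(9,0,7,1) → FL=W FR=S RL=W RR=S
cmd 2: advance +9 → t=16, phase=(6,9,4,10) → FL=W FR=W RL=S RR=W
cmd 3: advance +1 → t=17, phase=(7,10,5,11) → FL=W FR=W RL=S RR=W
cmd 4: advance +7 → t=24, phase=(2,5,0,6) → FL=S FR=S RL=S RR=W
cmd 5: advance +3 → t=27, phase=(5,8,3,9) → FL=S FR=W RL=S RR=W
cmd 6: advance +5 → t=32, phase=(10,1,8,2) → FL=W FR=S RL=W RR=S
cmd 7: advance +4 → t=36, phase=(2,5,0,6) → FL=S FR=S RL=S RR=W


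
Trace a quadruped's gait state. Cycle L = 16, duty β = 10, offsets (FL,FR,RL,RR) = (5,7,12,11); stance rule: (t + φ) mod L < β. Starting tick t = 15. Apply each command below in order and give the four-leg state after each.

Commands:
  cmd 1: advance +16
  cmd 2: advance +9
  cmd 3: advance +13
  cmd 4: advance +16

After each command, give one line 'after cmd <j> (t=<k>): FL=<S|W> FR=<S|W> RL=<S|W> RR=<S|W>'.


after cmd 1 (t=31): FL=S FR=S RL=W RR=W
after cmd 2 (t=40): FL=W FR=W RL=S RR=S
after cmd 3 (t=53): FL=W FR=W RL=S RR=S
after cmd 4 (t=69): FL=W FR=W RL=S RR=S

start t=15: FL=S FR=S RL=W RR=W
cmd 1: advance +16 → t=31, phase=(4,6,11,10) → FL=S FR=S RL=W RR=W
cmd 2: advance +9 → t=40, phase=(13,15,4,3) → FL=W FR=W RL=S RR=S
cmd 3: advance +13 → t=53, phase=(10,12,1,0) → FL=W FR=W RL=S RR=S
cmd 4: advance +16 → t=69, phase=(10,12,1,0) → FL=W FR=W RL=S RR=S


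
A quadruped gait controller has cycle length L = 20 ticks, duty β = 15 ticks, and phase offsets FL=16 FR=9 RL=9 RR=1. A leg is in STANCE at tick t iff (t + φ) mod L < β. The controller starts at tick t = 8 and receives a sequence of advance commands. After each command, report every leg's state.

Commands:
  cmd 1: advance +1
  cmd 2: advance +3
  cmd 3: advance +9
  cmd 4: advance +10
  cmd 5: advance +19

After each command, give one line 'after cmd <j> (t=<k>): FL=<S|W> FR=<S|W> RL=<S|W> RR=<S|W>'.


start t=8: FL=S FR=W RL=W RR=S
cmd 1: advance +1 → t=9, phase=(5,18,18,10) → FL=S FR=W RL=W RR=S
cmd 2: advance +3 → t=12, phase=(8,1,1,13) → FL=S FR=S RL=S RR=S
cmd 3: advance +9 → t=21, phase=(17,10,10,2) → FL=W FR=S RL=S RR=S
cmd 4: advance +10 → t=31, phase=(7,0,0,12) → FL=S FR=S RL=S RR=S
cmd 5: advance +19 → t=50, phase=(6,19,19,11) → FL=S FR=W RL=W RR=S

after cmd 1 (t=9): FL=S FR=W RL=W RR=S
after cmd 2 (t=12): FL=S FR=S RL=S RR=S
after cmd 3 (t=21): FL=W FR=S RL=S RR=S
after cmd 4 (t=31): FL=S FR=S RL=S RR=S
after cmd 5 (t=50): FL=S FR=W RL=W RR=S


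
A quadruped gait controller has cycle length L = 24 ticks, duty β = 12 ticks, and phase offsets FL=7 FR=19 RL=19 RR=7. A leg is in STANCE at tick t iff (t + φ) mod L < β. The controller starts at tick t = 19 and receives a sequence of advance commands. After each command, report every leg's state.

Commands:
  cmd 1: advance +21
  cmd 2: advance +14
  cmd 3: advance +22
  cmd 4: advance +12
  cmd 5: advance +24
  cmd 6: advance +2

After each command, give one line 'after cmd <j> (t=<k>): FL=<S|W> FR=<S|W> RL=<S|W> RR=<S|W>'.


after cmd 1 (t=40): FL=W FR=S RL=S RR=W
after cmd 2 (t=54): FL=W FR=S RL=S RR=W
after cmd 3 (t=76): FL=S FR=W RL=W RR=S
after cmd 4 (t=88): FL=W FR=S RL=S RR=W
after cmd 5 (t=112): FL=W FR=S RL=S RR=W
after cmd 6 (t=114): FL=S FR=W RL=W RR=S

start t=19: FL=S FR=W RL=W RR=S
cmd 1: advance +21 → t=40, phase=(23,11,11,23) → FL=W FR=S RL=S RR=W
cmd 2: advance +14 → t=54, phase=(13,1,1,13) → FL=W FR=S RL=S RR=W
cmd 3: advance +22 → t=76, phase=(11,23,23,11) → FL=S FR=W RL=W RR=S
cmd 4: advance +12 → t=88, phase=(23,11,11,23) → FL=W FR=S RL=S RR=W
cmd 5: advance +24 → t=112, phase=(23,11,11,23) → FL=W FR=S RL=S RR=W
cmd 6: advance +2 → t=114, phase=(1,13,13,1) → FL=S FR=W RL=W RR=S


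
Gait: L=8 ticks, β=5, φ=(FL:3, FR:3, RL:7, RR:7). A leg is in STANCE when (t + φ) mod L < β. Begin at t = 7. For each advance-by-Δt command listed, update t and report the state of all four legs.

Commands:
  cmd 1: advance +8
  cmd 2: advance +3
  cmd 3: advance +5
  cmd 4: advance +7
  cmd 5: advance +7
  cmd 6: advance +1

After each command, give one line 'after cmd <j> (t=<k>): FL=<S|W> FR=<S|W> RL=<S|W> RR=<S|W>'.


start t=7: FL=S FR=S RL=W RR=W
cmd 1: advance +8 → t=15, phase=(2,2,6,6) → FL=S FR=S RL=W RR=W
cmd 2: advance +3 → t=18, phase=(5,5,1,1) → FL=W FR=W RL=S RR=S
cmd 3: advance +5 → t=23, phase=(2,2,6,6) → FL=S FR=S RL=W RR=W
cmd 4: advance +7 → t=30, phase=(1,1,5,5) → FL=S FR=S RL=W RR=W
cmd 5: advance +7 → t=37, phase=(0,0,4,4) → FL=S FR=S RL=S RR=S
cmd 6: advance +1 → t=38, phase=(1,1,5,5) → FL=S FR=S RL=W RR=W

after cmd 1 (t=15): FL=S FR=S RL=W RR=W
after cmd 2 (t=18): FL=W FR=W RL=S RR=S
after cmd 3 (t=23): FL=S FR=S RL=W RR=W
after cmd 4 (t=30): FL=S FR=S RL=W RR=W
after cmd 5 (t=37): FL=S FR=S RL=S RR=S
after cmd 6 (t=38): FL=S FR=S RL=W RR=W
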